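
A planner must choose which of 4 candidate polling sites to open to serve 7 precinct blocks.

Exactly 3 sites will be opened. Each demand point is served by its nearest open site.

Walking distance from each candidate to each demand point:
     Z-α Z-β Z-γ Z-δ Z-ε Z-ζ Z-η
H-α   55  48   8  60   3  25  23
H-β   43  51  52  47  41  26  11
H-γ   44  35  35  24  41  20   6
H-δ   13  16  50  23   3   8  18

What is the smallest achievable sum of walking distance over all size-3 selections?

77

Open {H-α, H-γ, H-δ}.
  Z-α→H-δ 13, Z-β→H-δ 16, Z-γ→H-α 8, Z-δ→H-δ 23, Z-ε→H-α 3, Z-ζ→H-δ 8, Z-η→H-γ 6  ⇒ total 77.
Compare {H-α, H-β, H-δ}: total 82.
Compare {H-β, H-γ, H-δ}: total 104.
No size-3 selection does better; minimum is 77.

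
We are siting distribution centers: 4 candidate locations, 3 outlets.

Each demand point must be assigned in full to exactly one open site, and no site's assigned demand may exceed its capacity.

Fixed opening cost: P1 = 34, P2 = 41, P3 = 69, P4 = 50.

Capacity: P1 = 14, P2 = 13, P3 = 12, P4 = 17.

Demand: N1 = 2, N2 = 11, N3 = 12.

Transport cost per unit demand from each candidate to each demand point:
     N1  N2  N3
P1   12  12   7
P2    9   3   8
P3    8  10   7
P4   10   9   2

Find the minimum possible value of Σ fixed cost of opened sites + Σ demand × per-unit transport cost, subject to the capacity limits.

166

Open {P2, P4}; cheapest assignment that respects the capacities:
  P2 (cap 13, load 13): N1, N2 — cost 2×9 + 11×3 = 51
  P4 (cap 17, load 12): N3 — cost 12×2 = 24
  Shipping 75, fixed 91 → total 166.
  Any other capacity-feasible assignment to {P2, P4} ships for at least 75.
Compare {P1, P2, P4}: its best feasible assignment gives total 200.
Compare {P1, P2}: its best feasible assignment gives total 210.
Every other set of open sites that can feasibly serve all demand totals ≥ 200 even under its best assignment. Minimum: 166.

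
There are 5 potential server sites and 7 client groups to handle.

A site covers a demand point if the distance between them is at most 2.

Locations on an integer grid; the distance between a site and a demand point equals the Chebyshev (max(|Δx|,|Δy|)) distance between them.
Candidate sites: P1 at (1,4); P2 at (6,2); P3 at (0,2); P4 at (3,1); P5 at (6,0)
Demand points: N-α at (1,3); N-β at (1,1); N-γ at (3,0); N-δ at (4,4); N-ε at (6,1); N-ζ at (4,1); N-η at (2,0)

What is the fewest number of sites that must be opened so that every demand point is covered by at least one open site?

Coverage sets (demand points within 2 of each site):
  P1: {N-α}
  P2: {N-δ, N-ε, N-ζ}
  P3: {N-α, N-β, N-η}
  P4: {N-α, N-β, N-γ, N-ζ, N-η}
  P5: {N-ε, N-ζ}
No single site covers all 7 demand points.
But {P2, P4} covers everything, so the minimum is 2.

2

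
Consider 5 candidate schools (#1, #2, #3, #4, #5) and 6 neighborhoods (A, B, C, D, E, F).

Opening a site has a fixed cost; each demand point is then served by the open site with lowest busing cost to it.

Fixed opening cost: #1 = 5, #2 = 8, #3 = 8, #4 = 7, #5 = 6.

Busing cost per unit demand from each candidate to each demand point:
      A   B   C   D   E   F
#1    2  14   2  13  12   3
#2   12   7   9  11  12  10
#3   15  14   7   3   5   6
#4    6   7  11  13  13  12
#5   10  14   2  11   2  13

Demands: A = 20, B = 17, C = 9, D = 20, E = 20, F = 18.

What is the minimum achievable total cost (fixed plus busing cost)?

357

Open {#1, #3, #4, #5}: assign each demand point to its cheapest open site.
  A→#1 20×2=40, B→#4 17×7=119, C→#1 9×2=18, D→#3 20×3=60, E→#5 20×2=40, F→#1 18×3=54
  busing cost 331, fixed 26 → total 357.
Compare {#1, #2, #3, #5}: busing cost 331 + fixed 27 = 358.
Compare {#1, #2, #3, #4, #5}: busing cost 331 + fixed 34 = 365.
Compare {#1, #3, #4}: busing cost 391 + fixed 20 = 411.
All other subsets cost ≥ 358. Minimum total cost: 357.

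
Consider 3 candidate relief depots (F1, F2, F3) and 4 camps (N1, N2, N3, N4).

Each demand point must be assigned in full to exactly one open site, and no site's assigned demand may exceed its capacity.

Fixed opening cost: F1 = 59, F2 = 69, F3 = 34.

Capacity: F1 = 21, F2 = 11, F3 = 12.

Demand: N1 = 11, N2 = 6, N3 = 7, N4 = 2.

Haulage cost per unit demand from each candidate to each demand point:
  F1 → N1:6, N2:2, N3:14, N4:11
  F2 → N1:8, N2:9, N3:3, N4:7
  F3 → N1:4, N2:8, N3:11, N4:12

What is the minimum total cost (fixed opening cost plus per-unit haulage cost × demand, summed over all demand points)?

241

Open {F1, F2}; cheapest assignment that respects the capacities:
  F1 (cap 21, load 17): N1, N2 — cost 11×6 + 6×2 = 78
  F2 (cap 11, load 9): N3, N4 — cost 7×3 + 2×7 = 35
  Shipping 113, fixed 128 → total 241.
  Any other capacity-feasible assignment to {F1, F2} ships for at least 113.
Compare {F1, F2, F3}: its best feasible assignment gives total 253.
Compare {F1, F3}: its best feasible assignment gives total 269.
Every other set of open sites that can feasibly serve all demand totals ≥ 253 even under its best assignment. Minimum: 241.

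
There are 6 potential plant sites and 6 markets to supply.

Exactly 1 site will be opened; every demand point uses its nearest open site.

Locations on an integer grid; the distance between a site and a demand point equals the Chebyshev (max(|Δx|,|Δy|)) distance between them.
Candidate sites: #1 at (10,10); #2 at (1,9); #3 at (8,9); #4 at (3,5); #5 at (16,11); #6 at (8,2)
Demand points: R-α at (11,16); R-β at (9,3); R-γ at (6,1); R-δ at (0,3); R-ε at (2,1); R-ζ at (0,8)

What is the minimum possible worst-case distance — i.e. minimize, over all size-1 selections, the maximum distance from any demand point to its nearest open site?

8

Open {#3}.
  Farthest demand point is R-γ at distance 8 (to #3); all others are ≤ 8.
With {#1} the worst case is 10.
With {#2} the worst case is 10.
No size-1 selection achieves below 8.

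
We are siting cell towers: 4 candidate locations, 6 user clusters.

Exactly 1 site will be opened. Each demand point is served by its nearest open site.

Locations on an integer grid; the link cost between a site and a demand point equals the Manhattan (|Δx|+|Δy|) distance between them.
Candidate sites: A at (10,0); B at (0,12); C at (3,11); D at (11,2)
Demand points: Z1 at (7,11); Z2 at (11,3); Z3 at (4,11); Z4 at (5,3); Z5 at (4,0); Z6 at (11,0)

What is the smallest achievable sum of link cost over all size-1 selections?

Open {D}.
  Z1→D 13, Z2→D 1, Z3→D 16, Z4→D 7, Z5→D 9, Z6→D 2  ⇒ total 48.
Compare {A}: total 50.
Compare {C}: total 62.
No size-1 selection does better; minimum is 48.

48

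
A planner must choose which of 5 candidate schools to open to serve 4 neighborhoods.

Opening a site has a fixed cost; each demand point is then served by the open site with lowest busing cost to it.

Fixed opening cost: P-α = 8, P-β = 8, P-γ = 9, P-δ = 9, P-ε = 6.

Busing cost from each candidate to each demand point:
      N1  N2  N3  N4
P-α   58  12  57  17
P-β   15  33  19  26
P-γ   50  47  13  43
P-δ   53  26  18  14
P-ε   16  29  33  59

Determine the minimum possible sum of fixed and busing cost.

79

Open {P-α, P-β}: assign each demand point to its cheapest open site.
  N1→P-β 15, N2→P-α 12, N3→P-β 19, N4→P-α 17
  busing cost 63, fixed 16 → total 79.
Compare {P-α, P-γ, P-ε}: busing cost 58 + fixed 23 = 81.
Compare {P-α, P-β, P-γ}: busing cost 57 + fixed 25 = 82.
Compare {P-α, P-δ, P-ε}: busing cost 60 + fixed 23 = 83.
All other subsets cost ≥ 81. Minimum total cost: 79.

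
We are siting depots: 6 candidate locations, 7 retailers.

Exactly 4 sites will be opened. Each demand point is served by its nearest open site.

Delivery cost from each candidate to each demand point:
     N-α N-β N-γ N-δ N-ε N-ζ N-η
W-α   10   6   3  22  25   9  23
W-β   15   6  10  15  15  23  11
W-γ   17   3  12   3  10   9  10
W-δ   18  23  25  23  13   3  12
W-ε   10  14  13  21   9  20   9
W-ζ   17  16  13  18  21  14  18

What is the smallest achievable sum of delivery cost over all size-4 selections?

40

Open {W-α, W-γ, W-δ, W-ε}.
  N-α→W-α 10, N-β→W-γ 3, N-γ→W-α 3, N-δ→W-γ 3, N-ε→W-ε 9, N-ζ→W-δ 3, N-η→W-ε 9  ⇒ total 40.
Compare {W-α, W-β, W-γ, W-δ}: total 42.
Compare {W-α, W-γ, W-δ, W-ζ}: total 42.
No size-4 selection does better; minimum is 40.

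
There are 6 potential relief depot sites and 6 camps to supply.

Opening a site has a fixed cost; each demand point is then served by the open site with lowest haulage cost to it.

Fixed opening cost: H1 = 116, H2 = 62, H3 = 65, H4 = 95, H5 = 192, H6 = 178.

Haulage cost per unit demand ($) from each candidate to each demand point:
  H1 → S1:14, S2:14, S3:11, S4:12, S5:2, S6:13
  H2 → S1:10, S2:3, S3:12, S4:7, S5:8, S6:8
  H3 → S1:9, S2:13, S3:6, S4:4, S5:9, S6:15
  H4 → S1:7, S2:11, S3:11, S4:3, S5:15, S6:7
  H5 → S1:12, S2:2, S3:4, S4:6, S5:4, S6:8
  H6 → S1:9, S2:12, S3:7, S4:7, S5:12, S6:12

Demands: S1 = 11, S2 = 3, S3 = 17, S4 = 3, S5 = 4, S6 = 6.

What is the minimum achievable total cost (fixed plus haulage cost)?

Open {H2, H3}: assign each demand point to its cheapest open site.
  S1→H3 11×9=99, S2→H2 3×3=9, S3→H3 17×6=102, S4→H3 3×4=12, S5→H2 4×8=32, S6→H2 6×8=48
  haulage cost 302, fixed 127 → total 429.
Compare {H3}: haulage cost 378 + fixed 65 = 443.
Compare {H3, H4}: haulage cost 299 + fixed 160 = 459.
Compare {H5}: haulage cost 288 + fixed 192 = 480.
All other subsets cost ≥ 443. Minimum total cost: 429.

429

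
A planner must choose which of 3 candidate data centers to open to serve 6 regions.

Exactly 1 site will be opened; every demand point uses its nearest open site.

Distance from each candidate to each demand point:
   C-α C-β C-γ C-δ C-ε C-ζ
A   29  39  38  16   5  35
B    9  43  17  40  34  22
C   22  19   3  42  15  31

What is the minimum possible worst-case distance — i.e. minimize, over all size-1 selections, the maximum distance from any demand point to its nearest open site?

39

Open {A}.
  Farthest demand point is C-β at distance 39 (to A); all others are ≤ 39.
With {C} the worst case is 42.
With {B} the worst case is 43.
No size-1 selection achieves below 39.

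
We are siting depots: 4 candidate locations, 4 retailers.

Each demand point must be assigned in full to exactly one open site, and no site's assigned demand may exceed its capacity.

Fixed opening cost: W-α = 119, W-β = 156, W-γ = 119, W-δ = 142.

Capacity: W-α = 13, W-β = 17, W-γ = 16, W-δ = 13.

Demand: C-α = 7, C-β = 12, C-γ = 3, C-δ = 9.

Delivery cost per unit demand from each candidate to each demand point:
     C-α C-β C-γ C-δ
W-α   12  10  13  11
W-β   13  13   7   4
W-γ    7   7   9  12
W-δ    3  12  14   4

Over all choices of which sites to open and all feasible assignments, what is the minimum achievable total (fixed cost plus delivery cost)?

513

Open {W-β, W-γ}; cheapest assignment that respects the capacities:
  W-β (cap 17, load 16): C-α, C-δ — cost 7×13 + 9×4 = 127
  W-γ (cap 16, load 15): C-β, C-γ — cost 12×7 + 3×9 = 111
  Shipping 238, fixed 275 → total 513.
  Any other capacity-feasible assignment to {W-β, W-γ} ships for at least 238.
Compare {W-β, W-γ, W-δ}: its best feasible assignment gives total 579.
Compare {W-α, W-γ, W-δ}: its best feasible assignment gives total 611.
Every other set of open sites that can feasibly serve all demand totals ≥ 579 even under its best assignment. Minimum: 513.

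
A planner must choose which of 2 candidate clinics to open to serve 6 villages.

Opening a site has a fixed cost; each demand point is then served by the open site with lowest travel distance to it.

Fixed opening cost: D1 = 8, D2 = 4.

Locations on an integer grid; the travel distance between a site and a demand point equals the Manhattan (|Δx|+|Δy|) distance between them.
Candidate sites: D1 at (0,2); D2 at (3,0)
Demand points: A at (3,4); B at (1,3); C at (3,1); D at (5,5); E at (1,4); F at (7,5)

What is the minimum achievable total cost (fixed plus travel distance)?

36

Open {D2}: assign each demand point to its cheapest open site.
  A→D2 4, B→D2 5, C→D2 1, D→D2 7, E→D2 6, F→D2 9
  travel distance 32, fixed 4 → total 36.
Compare {D1, D2}: travel distance 26 + fixed 12 = 38.
Compare {D1}: travel distance 32 + fixed 8 = 40.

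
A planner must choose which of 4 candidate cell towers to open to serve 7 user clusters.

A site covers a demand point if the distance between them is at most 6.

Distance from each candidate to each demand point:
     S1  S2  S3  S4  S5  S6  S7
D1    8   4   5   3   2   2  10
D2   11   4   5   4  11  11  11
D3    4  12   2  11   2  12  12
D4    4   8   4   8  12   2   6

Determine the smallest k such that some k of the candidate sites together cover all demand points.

2

Coverage sets (demand points within 6 of each site):
  D1: {S2, S3, S4, S5, S6}
  D2: {S2, S3, S4}
  D3: {S1, S3, S5}
  D4: {S1, S3, S6, S7}
No single site covers all 7 demand points.
But {D1, D4} covers everything, so the minimum is 2.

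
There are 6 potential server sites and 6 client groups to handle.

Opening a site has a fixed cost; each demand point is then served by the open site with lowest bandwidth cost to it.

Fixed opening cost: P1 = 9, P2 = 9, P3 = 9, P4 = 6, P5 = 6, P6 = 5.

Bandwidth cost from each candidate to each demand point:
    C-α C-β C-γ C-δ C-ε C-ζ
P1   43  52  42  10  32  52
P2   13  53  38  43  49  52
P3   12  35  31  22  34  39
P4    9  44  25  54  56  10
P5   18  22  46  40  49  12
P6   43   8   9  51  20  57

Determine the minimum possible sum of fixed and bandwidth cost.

86

Open {P1, P4, P6}: assign each demand point to its cheapest open site.
  C-α→P4 9, C-β→P6 8, C-γ→P6 9, C-δ→P1 10, C-ε→P6 20, C-ζ→P4 10
  bandwidth cost 66, fixed 20 → total 86.
Compare {P1, P4, P5, P6}: bandwidth cost 66 + fixed 26 = 92.
Compare {P1, P2, P4, P6}: bandwidth cost 66 + fixed 29 = 95.
Compare {P1, P3, P4, P6}: bandwidth cost 66 + fixed 29 = 95.
All other subsets cost ≥ 92. Minimum total cost: 86.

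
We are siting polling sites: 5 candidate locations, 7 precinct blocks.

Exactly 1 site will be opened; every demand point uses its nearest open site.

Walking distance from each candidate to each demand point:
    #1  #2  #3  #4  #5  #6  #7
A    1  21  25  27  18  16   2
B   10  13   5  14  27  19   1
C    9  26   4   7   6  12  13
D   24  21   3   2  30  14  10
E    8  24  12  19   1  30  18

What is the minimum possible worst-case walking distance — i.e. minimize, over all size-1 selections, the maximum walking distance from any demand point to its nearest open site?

26

Open {C}.
  Farthest demand point is #2 at walking distance 26 (to C); all others are ≤ 26.
With {A} the worst case is 27.
With {B} the worst case is 27.
No size-1 selection achieves below 26.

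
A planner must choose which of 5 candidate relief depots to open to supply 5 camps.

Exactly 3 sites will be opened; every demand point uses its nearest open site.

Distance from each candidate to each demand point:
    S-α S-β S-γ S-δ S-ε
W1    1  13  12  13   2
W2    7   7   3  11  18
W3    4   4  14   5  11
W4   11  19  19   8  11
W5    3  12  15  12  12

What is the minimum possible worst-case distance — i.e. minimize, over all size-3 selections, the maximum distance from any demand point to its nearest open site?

Open {W1, W2, W3}.
  Farthest demand point is S-δ at distance 5 (to W3); all others are ≤ 5.
With {W1, W2, W4} the worst case is 8.
With {W1, W2, W5} the worst case is 11.
No size-3 selection achieves below 5.

5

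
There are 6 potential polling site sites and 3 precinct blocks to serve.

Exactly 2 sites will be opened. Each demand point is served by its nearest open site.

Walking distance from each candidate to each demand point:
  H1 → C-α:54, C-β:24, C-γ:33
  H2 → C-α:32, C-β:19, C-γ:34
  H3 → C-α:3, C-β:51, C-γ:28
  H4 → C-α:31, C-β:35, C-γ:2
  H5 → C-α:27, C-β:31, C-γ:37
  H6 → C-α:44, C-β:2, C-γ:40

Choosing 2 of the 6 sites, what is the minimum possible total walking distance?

Open {H3, H6}.
  C-α→H3 3, C-β→H6 2, C-γ→H3 28  ⇒ total 33.
Compare {H4, H6}: total 35.
Compare {H3, H4}: total 40.
No size-2 selection does better; minimum is 33.

33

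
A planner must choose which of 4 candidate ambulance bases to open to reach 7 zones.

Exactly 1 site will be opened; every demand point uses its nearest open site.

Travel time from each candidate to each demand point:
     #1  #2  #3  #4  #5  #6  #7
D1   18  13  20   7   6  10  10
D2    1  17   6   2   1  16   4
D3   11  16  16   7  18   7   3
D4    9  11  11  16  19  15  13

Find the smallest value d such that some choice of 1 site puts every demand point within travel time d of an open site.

Open {D2}.
  Farthest demand point is #2 at travel time 17 (to D2); all others are ≤ 17.
With {D3} the worst case is 18.
With {D4} the worst case is 19.
No size-1 selection achieves below 17.

17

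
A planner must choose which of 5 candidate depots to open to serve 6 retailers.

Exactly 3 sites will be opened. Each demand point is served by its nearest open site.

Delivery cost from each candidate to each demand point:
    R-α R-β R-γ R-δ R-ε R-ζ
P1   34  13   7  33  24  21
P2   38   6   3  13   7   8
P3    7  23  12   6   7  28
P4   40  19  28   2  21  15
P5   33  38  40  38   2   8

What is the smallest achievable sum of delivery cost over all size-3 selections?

32

Open {P2, P3, P5}.
  R-α→P3 7, R-β→P2 6, R-γ→P2 3, R-δ→P3 6, R-ε→P5 2, R-ζ→P2 8  ⇒ total 32.
Compare {P2, P3, P4}: total 33.
Compare {P1, P2, P3}: total 37.
No size-3 selection does better; minimum is 32.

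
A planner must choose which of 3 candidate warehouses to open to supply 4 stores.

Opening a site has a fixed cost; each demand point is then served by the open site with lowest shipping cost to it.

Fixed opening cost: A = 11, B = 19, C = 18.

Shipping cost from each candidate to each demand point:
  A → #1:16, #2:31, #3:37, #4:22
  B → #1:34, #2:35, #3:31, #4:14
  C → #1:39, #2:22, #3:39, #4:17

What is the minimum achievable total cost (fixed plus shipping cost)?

117

Open {A}: assign each demand point to its cheapest open site.
  #1→A 16, #2→A 31, #3→A 37, #4→A 22
  shipping cost 106, fixed 11 → total 117.
Compare {A, C}: shipping cost 92 + fixed 29 = 121.
Compare {A, B}: shipping cost 92 + fixed 30 = 122.
Compare {A, B, C}: shipping cost 83 + fixed 48 = 131.
All other subsets cost ≥ 121. Minimum total cost: 117.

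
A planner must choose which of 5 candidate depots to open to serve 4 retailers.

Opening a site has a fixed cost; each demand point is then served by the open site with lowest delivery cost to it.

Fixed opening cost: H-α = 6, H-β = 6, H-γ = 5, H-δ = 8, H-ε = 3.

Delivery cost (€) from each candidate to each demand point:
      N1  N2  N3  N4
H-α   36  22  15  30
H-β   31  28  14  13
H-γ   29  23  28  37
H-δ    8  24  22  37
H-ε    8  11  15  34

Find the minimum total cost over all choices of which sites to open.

55

Open {H-β, H-ε}: assign each demand point to its cheapest open site.
  N1→H-ε 8, N2→H-ε 11, N3→H-β 14, N4→H-β 13
  delivery cost 46, fixed 9 → total 55.
Compare {H-β, H-γ, H-ε}: delivery cost 46 + fixed 14 = 60.
Compare {H-α, H-β, H-ε}: delivery cost 46 + fixed 15 = 61.
Compare {H-β, H-δ, H-ε}: delivery cost 46 + fixed 17 = 63.
All other subsets cost ≥ 60. Minimum total cost: 55.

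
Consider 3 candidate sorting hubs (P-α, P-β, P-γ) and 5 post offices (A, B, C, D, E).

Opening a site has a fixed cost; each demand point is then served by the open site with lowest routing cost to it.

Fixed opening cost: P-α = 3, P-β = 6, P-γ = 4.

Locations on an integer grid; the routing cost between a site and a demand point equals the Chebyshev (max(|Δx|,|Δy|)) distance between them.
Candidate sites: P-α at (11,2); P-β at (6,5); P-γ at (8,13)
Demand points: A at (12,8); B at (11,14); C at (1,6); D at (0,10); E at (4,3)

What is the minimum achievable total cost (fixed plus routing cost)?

Open {P-β, P-γ}: assign each demand point to its cheapest open site.
  A→P-γ 5, B→P-γ 3, C→P-β 5, D→P-β 6, E→P-β 2
  routing cost 21, fixed 10 → total 31.
Compare {P-β}: routing cost 28 + fixed 6 = 34.
Compare {P-α, P-β, P-γ}: routing cost 21 + fixed 13 = 34.
Compare {P-γ}: routing cost 33 + fixed 4 = 37.
All other subsets cost ≥ 34. Minimum total cost: 31.

31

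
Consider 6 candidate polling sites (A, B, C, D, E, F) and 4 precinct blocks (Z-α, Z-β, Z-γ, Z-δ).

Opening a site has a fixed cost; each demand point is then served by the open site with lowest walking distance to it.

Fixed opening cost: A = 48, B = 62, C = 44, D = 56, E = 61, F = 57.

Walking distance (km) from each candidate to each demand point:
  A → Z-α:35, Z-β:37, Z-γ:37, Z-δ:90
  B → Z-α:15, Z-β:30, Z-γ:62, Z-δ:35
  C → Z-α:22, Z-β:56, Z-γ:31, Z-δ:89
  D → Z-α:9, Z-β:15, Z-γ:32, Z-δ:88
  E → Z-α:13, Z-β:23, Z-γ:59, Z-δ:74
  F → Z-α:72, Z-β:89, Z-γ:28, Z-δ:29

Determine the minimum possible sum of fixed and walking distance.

Open {D, F}: assign each demand point to its cheapest open site.
  Z-α→D 9, Z-β→D 15, Z-γ→F 28, Z-δ→F 29
  walking distance 81, fixed 113 → total 194.
Compare {D}: walking distance 144 + fixed 56 = 200.
Compare {B}: walking distance 142 + fixed 62 = 204.
Compare {B, D}: walking distance 91 + fixed 118 = 209.
All other subsets cost ≥ 200. Minimum total cost: 194.

194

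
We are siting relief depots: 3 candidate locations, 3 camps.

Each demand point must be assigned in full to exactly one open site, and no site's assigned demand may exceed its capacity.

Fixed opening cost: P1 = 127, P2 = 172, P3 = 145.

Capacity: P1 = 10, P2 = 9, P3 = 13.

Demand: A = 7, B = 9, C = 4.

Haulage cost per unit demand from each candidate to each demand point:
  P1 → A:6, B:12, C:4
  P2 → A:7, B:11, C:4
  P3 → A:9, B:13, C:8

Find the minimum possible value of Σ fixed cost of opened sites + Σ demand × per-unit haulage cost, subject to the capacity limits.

Open {P1, P3}; cheapest assignment that respects the capacities:
  P1 (cap 10, load 7): A — cost 7×6 = 42
  P3 (cap 13, load 13): B, C — cost 9×13 + 4×8 = 149
  Shipping 191, fixed 272 → total 463.
  Any other capacity-feasible assignment to {P1, P3} ships for at least 191.
Compare {P2, P3}: its best feasible assignment gives total 511.
Compare {P1, P2, P3}: its best feasible assignment gives total 617.
Every other set of open sites that can feasibly serve all demand totals ≥ 511 even under its best assignment. Minimum: 463.

463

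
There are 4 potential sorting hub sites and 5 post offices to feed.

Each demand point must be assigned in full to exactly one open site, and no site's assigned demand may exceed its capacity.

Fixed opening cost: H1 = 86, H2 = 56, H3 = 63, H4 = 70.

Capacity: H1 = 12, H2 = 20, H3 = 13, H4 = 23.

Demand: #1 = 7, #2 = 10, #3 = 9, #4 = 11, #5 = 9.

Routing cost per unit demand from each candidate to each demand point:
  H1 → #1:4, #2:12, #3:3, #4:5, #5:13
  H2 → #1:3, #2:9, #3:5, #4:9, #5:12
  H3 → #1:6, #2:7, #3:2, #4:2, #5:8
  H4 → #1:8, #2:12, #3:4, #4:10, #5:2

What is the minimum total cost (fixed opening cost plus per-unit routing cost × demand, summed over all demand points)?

Open {H2, H3, H4}; cheapest assignment that respects the capacities:
  H2 (cap 20, load 17): #1, #2 — cost 7×3 + 10×9 = 111
  H3 (cap 13, load 11): #4 — cost 11×2 = 22
  H4 (cap 23, load 18): #3, #5 — cost 9×4 + 9×2 = 54
  Shipping 187, fixed 189 → total 376.
  Any other capacity-feasible assignment to {H2, H3, H4} ships for at least 187.
Compare {H1, H2, H4}: its best feasible assignment gives total 432.
Compare {H1, H2, H3, H4}: its best feasible assignment gives total 453.
Every other set of open sites that can feasibly serve all demand totals ≥ 432 even under its best assignment. Minimum: 376.

376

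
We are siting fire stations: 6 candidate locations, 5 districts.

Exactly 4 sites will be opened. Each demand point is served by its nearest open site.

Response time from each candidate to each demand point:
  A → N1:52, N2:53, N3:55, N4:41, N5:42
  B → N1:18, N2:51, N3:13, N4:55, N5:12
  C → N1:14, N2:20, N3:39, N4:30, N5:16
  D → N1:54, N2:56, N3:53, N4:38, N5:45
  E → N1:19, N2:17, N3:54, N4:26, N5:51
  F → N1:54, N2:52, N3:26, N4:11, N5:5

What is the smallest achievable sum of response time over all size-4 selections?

Open {B, C, E, F}.
  N1→C 14, N2→E 17, N3→B 13, N4→F 11, N5→F 5  ⇒ total 60.
Compare {A, B, C, F}: total 63.
Compare {B, C, D, F}: total 63.
No size-4 selection does better; minimum is 60.

60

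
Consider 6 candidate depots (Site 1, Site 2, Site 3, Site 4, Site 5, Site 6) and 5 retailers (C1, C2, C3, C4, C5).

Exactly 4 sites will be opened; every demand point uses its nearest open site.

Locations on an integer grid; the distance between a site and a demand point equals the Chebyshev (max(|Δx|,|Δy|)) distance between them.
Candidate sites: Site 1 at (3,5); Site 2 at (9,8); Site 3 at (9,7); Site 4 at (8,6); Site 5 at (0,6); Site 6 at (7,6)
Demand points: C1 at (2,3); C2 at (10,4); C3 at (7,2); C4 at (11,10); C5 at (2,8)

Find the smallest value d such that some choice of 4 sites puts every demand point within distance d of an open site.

4

Open {Site 1, Site 2, Site 3, Site 4}.
  Farthest demand point is C3 at distance 4 (to Site 1); all others are ≤ 4.
With {Site 1, Site 2, Site 3, Site 5} the worst case is 4.
With {Site 1, Site 2, Site 3, Site 6} the worst case is 4.
No size-4 selection achieves below 4.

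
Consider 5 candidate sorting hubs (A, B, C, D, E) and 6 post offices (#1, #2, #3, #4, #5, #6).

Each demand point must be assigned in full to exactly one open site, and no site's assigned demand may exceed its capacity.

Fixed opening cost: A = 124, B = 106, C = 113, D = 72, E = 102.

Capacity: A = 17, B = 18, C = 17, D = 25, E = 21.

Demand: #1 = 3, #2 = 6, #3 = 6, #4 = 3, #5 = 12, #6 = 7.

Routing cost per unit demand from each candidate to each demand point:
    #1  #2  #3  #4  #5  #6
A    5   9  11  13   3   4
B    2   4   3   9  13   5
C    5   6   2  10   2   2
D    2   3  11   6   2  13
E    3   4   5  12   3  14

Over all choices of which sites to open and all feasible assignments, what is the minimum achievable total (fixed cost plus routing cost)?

Open {C, D}; cheapest assignment that respects the capacities:
  C (cap 17, load 13): #3, #6 — cost 6×2 + 7×2 = 26
  D (cap 25, load 24): #1, #2, #4, #5 — cost 3×2 + 6×3 + 3×6 + 12×2 = 66
  Shipping 92, fixed 185 → total 277.
  Any other capacity-feasible assignment to {C, D} ships for at least 92.
Compare {B, D}: its best feasible assignment gives total 297.
Compare {C, E}: its best feasible assignment gives total 340.
Every other set of open sites that can feasibly serve all demand totals ≥ 297 even under its best assignment. Minimum: 277.

277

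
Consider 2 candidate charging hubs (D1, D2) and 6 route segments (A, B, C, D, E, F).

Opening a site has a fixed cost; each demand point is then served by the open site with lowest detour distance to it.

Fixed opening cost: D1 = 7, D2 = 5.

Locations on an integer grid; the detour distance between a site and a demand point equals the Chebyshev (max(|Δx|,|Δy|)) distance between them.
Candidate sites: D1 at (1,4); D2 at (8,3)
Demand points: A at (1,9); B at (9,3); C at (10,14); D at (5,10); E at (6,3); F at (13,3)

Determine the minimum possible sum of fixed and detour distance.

38

Open {D2}: assign each demand point to its cheapest open site.
  A→D2 7, B→D2 1, C→D2 11, D→D2 7, E→D2 2, F→D2 5
  detour distance 33, fixed 5 → total 38.
Compare {D1, D2}: detour distance 29 + fixed 12 = 41.
Compare {D1}: detour distance 46 + fixed 7 = 53.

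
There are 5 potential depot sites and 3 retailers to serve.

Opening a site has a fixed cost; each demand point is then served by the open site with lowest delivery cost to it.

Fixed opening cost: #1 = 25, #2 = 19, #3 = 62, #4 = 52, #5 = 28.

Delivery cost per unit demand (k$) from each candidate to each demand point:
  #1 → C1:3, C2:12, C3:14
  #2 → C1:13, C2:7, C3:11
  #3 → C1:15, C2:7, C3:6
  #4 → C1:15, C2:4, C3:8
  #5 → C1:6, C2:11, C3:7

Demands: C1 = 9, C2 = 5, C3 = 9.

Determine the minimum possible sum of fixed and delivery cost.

Open {#1, #4}: assign each demand point to its cheapest open site.
  C1→#1 9×3=27, C2→#4 5×4=20, C3→#4 9×8=72
  delivery cost 119, fixed 77 → total 196.
Compare {#1, #2, #5}: delivery cost 125 + fixed 72 = 197.
Compare {#1, #5}: delivery cost 145 + fixed 53 = 198.
Compare {#2, #5}: delivery cost 152 + fixed 47 = 199.
All other subsets cost ≥ 197. Minimum total cost: 196.

196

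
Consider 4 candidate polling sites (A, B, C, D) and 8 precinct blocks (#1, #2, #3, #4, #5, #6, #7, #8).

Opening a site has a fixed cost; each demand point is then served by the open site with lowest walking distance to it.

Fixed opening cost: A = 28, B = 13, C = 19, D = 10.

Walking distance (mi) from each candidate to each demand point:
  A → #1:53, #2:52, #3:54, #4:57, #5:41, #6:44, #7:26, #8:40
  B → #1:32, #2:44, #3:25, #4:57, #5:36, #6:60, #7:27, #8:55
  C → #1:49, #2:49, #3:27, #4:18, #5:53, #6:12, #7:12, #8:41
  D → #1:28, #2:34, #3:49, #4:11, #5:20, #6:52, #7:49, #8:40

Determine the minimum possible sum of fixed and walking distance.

213

Open {C, D}: assign each demand point to its cheapest open site.
  #1→D 28, #2→D 34, #3→C 27, #4→D 11, #5→D 20, #6→C 12, #7→C 12, #8→D 40
  walking distance 184, fixed 29 → total 213.
Compare {B, C, D}: walking distance 182 + fixed 42 = 224.
Compare {A, C, D}: walking distance 184 + fixed 57 = 241.
Compare {B, C}: walking distance 220 + fixed 32 = 252.
All other subsets cost ≥ 224. Minimum total cost: 213.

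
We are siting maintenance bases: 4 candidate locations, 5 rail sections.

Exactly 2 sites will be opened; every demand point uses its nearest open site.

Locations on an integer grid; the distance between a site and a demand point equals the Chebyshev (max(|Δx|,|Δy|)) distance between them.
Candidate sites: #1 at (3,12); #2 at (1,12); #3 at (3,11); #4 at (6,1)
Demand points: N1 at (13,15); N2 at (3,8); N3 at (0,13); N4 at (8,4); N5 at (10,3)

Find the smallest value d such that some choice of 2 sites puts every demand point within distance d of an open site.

Open {#1, #2}.
  Farthest demand point is N1 at distance 10 (to #1); all others are ≤ 10.
With {#1, #3} the worst case is 10.
With {#1, #4} the worst case is 10.
No size-2 selection achieves below 10.

10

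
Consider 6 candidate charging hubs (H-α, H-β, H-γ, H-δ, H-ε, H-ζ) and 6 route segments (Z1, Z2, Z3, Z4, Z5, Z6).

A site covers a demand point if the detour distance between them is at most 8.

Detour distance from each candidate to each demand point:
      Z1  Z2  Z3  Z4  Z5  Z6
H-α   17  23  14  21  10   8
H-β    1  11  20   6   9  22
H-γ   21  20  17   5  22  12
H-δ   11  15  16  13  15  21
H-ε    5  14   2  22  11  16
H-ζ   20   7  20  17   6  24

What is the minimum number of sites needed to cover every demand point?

Coverage sets (demand points within 8 of each site):
  H-α: {Z6}
  H-β: {Z1, Z4}
  H-γ: {Z4}
  H-δ: {}
  H-ε: {Z1, Z3}
  H-ζ: {Z2, Z5}
No 3 sites suffice: every size-3 union leaves at least one demand point uncovered.
But {H-α, H-β, H-ε, H-ζ} covers everything, so the minimum is 4.

4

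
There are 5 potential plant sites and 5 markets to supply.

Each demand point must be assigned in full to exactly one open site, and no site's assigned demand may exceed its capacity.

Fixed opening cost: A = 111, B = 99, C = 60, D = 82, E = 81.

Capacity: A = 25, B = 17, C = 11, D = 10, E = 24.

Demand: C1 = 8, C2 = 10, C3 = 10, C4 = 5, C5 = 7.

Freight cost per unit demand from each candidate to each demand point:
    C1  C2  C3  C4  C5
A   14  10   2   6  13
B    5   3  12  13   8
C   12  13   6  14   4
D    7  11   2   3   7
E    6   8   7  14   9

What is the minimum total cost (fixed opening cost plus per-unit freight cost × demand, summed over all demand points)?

453

Open {A, E}; cheapest assignment that respects the capacities:
  A (cap 25, load 25): C2, C3, C4 — cost 10×10 + 10×2 + 5×6 = 150
  E (cap 24, load 15): C1, C5 — cost 8×6 + 7×9 = 111
  Shipping 261, fixed 192 → total 453.
  Any other capacity-feasible assignment to {A, E} ships for at least 261.
Compare {B, E}: its best feasible assignment gives total 454.
Compare {A, B}: its best feasible assignment gives total 456.
Every other set of open sites that can feasibly serve all demand totals ≥ 454 even under its best assignment. Minimum: 453.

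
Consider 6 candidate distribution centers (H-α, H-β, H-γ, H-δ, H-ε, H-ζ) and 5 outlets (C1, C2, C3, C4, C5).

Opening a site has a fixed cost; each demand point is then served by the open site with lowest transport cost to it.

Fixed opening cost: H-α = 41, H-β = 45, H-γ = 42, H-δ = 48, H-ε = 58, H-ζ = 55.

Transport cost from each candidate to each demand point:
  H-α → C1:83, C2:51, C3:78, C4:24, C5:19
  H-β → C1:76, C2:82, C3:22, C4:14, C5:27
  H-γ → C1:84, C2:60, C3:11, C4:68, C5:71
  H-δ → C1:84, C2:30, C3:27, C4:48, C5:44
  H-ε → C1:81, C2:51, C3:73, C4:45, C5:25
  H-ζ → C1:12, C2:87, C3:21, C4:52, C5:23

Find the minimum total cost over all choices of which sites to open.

223

Open {H-α, H-ζ}: assign each demand point to its cheapest open site.
  C1→H-ζ 12, C2→H-α 51, C3→H-ζ 21, C4→H-α 24, C5→H-α 19
  transport cost 127, fixed 96 → total 223.
Compare {H-δ, H-ζ}: transport cost 134 + fixed 103 = 237.
Compare {H-β, H-δ, H-ζ}: transport cost 100 + fixed 148 = 248.
Compare {H-ζ}: transport cost 195 + fixed 55 = 250.
All other subsets cost ≥ 237. Minimum total cost: 223.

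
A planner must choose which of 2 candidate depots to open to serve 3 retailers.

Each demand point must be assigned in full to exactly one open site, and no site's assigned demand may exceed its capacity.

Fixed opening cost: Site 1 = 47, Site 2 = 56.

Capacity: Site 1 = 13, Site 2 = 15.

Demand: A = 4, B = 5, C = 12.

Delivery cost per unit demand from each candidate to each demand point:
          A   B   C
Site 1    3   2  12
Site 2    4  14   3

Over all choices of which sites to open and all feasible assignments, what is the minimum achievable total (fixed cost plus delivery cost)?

161

Open {Site 1, Site 2}; cheapest assignment that respects the capacities:
  Site 1 (cap 13, load 9): A, B — cost 4×3 + 5×2 = 22
  Site 2 (cap 15, load 12): C — cost 12×3 = 36
  Shipping 58, fixed 103 → total 161.
  Any other capacity-feasible assignment to {Site 1, Site 2} ships for at least 58.
Total demand is 21 and no other set of sites has combined capacity ≥ 21, so {Site 1, Site 2} is the only feasible choice of open sites. Minimum: 161.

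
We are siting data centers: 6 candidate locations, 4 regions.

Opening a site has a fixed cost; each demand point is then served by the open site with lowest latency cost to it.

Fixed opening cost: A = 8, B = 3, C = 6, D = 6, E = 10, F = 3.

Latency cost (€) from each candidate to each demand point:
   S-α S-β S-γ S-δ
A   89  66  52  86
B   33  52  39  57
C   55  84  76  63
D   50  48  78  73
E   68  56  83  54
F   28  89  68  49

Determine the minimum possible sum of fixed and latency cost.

174

Open {B, F}: assign each demand point to its cheapest open site.
  S-α→F 28, S-β→B 52, S-γ→B 39, S-δ→F 49
  latency cost 168, fixed 6 → total 174.
Compare {B, D, F}: latency cost 164 + fixed 12 = 176.
Compare {B, C, F}: latency cost 168 + fixed 12 = 180.
Compare {A, B, F}: latency cost 168 + fixed 14 = 182.
All other subsets cost ≥ 176. Minimum total cost: 174.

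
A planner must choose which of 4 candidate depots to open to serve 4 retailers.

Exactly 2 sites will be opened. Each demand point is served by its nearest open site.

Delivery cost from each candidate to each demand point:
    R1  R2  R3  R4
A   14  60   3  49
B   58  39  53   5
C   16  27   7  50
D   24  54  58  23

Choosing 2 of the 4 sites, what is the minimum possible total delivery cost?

55

Open {B, C}.
  R1→C 16, R2→C 27, R3→C 7, R4→B 5  ⇒ total 55.
Compare {A, B}: total 61.
Compare {C, D}: total 73.
No size-2 selection does better; minimum is 55.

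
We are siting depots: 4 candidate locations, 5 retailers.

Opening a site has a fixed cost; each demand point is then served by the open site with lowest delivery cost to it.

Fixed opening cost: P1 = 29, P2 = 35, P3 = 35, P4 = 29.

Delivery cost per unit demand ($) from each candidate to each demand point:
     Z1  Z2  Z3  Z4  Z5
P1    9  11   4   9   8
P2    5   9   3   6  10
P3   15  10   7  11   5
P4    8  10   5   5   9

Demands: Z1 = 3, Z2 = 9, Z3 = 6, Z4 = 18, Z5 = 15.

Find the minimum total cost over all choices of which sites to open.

Open {P2, P3}: assign each demand point to its cheapest open site.
  Z1→P2 3×5=15, Z2→P2 9×9=81, Z3→P2 6×3=18, Z4→P2 18×6=108, Z5→P3 15×5=75
  delivery cost 297, fixed 70 → total 367.
Compare {P3, P4}: delivery cost 309 + fixed 64 = 373.
Compare {P2, P3, P4}: delivery cost 279 + fixed 99 = 378.
Compare {P1, P2, P3}: delivery cost 297 + fixed 99 = 396.
All other subsets cost ≥ 373. Minimum total cost: 367.

367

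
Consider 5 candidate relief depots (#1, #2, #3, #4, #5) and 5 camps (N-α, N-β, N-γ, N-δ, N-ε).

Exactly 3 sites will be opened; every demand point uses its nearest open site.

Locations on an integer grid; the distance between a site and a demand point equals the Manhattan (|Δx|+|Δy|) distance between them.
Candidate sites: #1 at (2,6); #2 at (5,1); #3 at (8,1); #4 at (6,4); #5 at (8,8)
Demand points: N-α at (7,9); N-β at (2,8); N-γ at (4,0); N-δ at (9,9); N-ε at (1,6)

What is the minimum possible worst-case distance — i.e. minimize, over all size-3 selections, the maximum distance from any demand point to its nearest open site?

2

Open {#1, #2, #5}.
  Farthest demand point is N-α at distance 2 (to #5); all others are ≤ 2.
With {#1, #3, #5} the worst case is 5.
With {#1, #4, #5} the worst case is 6.
No size-3 selection achieves below 2.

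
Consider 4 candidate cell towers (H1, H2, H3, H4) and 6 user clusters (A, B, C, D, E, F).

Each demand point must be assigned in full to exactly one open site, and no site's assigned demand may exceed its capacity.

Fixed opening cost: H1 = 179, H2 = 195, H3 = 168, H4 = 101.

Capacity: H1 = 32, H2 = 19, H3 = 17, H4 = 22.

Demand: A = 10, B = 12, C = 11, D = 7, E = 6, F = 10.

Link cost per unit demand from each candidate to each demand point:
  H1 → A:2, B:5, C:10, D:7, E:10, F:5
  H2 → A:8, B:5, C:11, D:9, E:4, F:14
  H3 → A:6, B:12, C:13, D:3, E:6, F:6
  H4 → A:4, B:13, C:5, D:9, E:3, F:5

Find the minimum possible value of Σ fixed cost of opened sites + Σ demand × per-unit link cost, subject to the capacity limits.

Open {H1, H3, H4}; cheapest assignment that respects the capacities:
  H1 (cap 32, load 32): A, B, F — cost 10×2 + 12×5 + 10×5 = 130
  H3 (cap 17, load 7): D — cost 7×3 = 21
  H4 (cap 22, load 17): C, E — cost 11×5 + 6×3 = 73
  Shipping 224, fixed 448 → total 672.
  Any other capacity-feasible assignment to {H1, H3, H4} ships for at least 224.
Compare {H2, H3, H4}: its best feasible assignment gives total 724.
Compare {H1, H2, H4}: its best feasible assignment gives total 727.
Every other set of open sites that can feasibly serve all demand totals ≥ 724 even under its best assignment. Minimum: 672.

672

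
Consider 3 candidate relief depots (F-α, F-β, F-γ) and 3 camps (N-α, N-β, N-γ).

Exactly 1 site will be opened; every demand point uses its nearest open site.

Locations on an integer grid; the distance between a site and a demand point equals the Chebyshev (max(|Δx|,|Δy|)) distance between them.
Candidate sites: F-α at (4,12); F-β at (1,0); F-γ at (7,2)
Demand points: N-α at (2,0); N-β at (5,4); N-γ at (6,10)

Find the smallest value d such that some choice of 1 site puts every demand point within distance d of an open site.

Open {F-γ}.
  Farthest demand point is N-γ at distance 8 (to F-γ); all others are ≤ 8.
With {F-β} the worst case is 10.
With {F-α} the worst case is 12.
No size-1 selection achieves below 8.

8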